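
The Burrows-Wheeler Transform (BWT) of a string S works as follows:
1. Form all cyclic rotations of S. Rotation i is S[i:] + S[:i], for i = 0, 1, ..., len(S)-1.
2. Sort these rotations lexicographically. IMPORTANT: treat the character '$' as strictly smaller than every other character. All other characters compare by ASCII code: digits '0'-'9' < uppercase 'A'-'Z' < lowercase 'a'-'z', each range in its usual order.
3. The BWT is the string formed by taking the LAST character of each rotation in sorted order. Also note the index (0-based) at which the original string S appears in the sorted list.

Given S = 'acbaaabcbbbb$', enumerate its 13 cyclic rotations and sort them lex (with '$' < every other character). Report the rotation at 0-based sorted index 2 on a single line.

All 13 rotations (rotation i = S[i:]+S[:i]):
  rot[0] = acbaaabcbbbb$
  rot[1] = cbaaabcbbbb$a
  rot[2] = baaabcbbbb$ac
  rot[3] = aaabcbbbb$acb
  rot[4] = aabcbbbb$acba
  rot[5] = abcbbbb$acbaa
  rot[6] = bcbbbb$acbaaa
  rot[7] = cbbbb$acbaaab
  rot[8] = bbbb$acbaaabc
  rot[9] = bbb$acbaaabcb
  rot[10] = bb$acbaaabcbb
  rot[11] = b$acbaaabcbbb
  rot[12] = $acbaaabcbbbb
Sorted (with $ < everything):
  sorted[0] = $acbaaabcbbbb
  sorted[1] = aaabcbbbb$acb
  sorted[2] = aabcbbbb$acba
  sorted[3] = abcbbbb$acbaa
  sorted[4] = acbaaabcbbbb$
  sorted[5] = b$acbaaabcbbb
  sorted[6] = baaabcbbbb$ac
  sorted[7] = bb$acbaaabcbb
  sorted[8] = bbb$acbaaabcb
  sorted[9] = bbbb$acbaaabc
  sorted[10] = bcbbbb$acbaaa
  sorted[11] = cbaaabcbbbb$a
  sorted[12] = cbbbb$acbaaab
sorted[2] = aabcbbbb$acba

Answer: aabcbbbb$acba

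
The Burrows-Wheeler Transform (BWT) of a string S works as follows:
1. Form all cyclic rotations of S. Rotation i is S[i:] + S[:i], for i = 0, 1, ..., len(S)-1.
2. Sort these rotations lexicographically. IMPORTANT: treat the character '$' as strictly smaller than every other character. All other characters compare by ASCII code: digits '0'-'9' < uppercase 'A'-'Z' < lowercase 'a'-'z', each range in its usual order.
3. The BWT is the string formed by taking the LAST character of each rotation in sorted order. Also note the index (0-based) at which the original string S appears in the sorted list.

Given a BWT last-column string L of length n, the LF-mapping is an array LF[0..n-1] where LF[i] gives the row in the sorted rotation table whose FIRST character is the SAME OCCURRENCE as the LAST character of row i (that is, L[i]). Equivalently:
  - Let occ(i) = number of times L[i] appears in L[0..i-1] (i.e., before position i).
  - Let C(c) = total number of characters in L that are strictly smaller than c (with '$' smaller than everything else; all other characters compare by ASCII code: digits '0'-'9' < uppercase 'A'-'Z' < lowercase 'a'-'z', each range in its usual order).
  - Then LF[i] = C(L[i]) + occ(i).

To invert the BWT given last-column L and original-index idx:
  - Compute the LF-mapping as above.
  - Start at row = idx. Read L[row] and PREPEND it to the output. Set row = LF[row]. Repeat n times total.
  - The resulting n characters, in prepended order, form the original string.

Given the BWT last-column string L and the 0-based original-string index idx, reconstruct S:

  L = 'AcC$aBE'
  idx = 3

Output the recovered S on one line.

LF mapping: 1 6 3 0 5 2 4
Walk LF starting at row 3, prepending L[row]:
  step 1: row=3, L[3]='$', prepend. Next row=LF[3]=0
  step 2: row=0, L[0]='A', prepend. Next row=LF[0]=1
  step 3: row=1, L[1]='c', prepend. Next row=LF[1]=6
  step 4: row=6, L[6]='E', prepend. Next row=LF[6]=4
  step 5: row=4, L[4]='a', prepend. Next row=LF[4]=5
  step 6: row=5, L[5]='B', prepend. Next row=LF[5]=2
  step 7: row=2, L[2]='C', prepend. Next row=LF[2]=3
Reversed output: CBaEcA$

Answer: CBaEcA$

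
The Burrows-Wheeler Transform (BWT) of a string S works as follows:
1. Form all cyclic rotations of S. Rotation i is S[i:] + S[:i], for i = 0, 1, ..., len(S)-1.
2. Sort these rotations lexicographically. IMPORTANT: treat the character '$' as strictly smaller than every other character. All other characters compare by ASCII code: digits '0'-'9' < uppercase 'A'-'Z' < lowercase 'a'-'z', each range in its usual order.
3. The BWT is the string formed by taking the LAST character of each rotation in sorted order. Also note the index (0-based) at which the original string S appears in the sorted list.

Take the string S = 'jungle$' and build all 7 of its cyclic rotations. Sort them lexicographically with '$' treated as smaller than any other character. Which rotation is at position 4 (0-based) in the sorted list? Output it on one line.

All 7 rotations (rotation i = S[i:]+S[:i]):
  rot[0] = jungle$
  rot[1] = ungle$j
  rot[2] = ngle$ju
  rot[3] = gle$jun
  rot[4] = le$jung
  rot[5] = e$jungl
  rot[6] = $jungle
Sorted (with $ < everything):
  sorted[0] = $jungle
  sorted[1] = e$jungl
  sorted[2] = gle$jun
  sorted[3] = jungle$
  sorted[4] = le$jung
  sorted[5] = ngle$ju
  sorted[6] = ungle$j
sorted[4] = le$jung

Answer: le$jung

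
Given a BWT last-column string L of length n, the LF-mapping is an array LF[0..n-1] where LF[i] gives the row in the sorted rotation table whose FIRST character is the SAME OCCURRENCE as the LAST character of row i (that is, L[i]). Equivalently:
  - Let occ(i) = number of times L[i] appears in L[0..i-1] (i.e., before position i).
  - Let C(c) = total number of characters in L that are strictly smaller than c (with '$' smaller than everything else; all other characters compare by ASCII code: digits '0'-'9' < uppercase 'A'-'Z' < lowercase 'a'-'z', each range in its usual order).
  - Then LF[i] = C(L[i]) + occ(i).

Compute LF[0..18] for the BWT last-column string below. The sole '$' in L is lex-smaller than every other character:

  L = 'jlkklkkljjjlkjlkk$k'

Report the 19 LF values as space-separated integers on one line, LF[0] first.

Answer: 1 14 6 7 15 8 9 16 2 3 4 17 10 5 18 11 12 0 13

Derivation:
Char counts: '$':1, 'j':5, 'k':8, 'l':5
C (first-col start): C('$')=0, C('j')=1, C('k')=6, C('l')=14
L[0]='j': occ=0, LF[0]=C('j')+0=1+0=1
L[1]='l': occ=0, LF[1]=C('l')+0=14+0=14
L[2]='k': occ=0, LF[2]=C('k')+0=6+0=6
L[3]='k': occ=1, LF[3]=C('k')+1=6+1=7
L[4]='l': occ=1, LF[4]=C('l')+1=14+1=15
L[5]='k': occ=2, LF[5]=C('k')+2=6+2=8
L[6]='k': occ=3, LF[6]=C('k')+3=6+3=9
L[7]='l': occ=2, LF[7]=C('l')+2=14+2=16
L[8]='j': occ=1, LF[8]=C('j')+1=1+1=2
L[9]='j': occ=2, LF[9]=C('j')+2=1+2=3
L[10]='j': occ=3, LF[10]=C('j')+3=1+3=4
L[11]='l': occ=3, LF[11]=C('l')+3=14+3=17
L[12]='k': occ=4, LF[12]=C('k')+4=6+4=10
L[13]='j': occ=4, LF[13]=C('j')+4=1+4=5
L[14]='l': occ=4, LF[14]=C('l')+4=14+4=18
L[15]='k': occ=5, LF[15]=C('k')+5=6+5=11
L[16]='k': occ=6, LF[16]=C('k')+6=6+6=12
L[17]='$': occ=0, LF[17]=C('$')+0=0+0=0
L[18]='k': occ=7, LF[18]=C('k')+7=6+7=13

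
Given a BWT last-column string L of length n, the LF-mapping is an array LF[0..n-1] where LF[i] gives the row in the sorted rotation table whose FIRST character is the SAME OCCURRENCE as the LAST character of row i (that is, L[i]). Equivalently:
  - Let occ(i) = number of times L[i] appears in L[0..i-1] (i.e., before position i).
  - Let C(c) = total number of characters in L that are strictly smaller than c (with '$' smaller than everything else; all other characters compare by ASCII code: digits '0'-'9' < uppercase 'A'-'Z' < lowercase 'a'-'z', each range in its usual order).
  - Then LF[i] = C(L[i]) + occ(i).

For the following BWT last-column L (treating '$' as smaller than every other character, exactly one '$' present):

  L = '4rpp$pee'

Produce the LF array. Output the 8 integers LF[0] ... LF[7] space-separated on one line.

Answer: 1 7 4 5 0 6 2 3

Derivation:
Char counts: '$':1, '4':1, 'e':2, 'p':3, 'r':1
C (first-col start): C('$')=0, C('4')=1, C('e')=2, C('p')=4, C('r')=7
L[0]='4': occ=0, LF[0]=C('4')+0=1+0=1
L[1]='r': occ=0, LF[1]=C('r')+0=7+0=7
L[2]='p': occ=0, LF[2]=C('p')+0=4+0=4
L[3]='p': occ=1, LF[3]=C('p')+1=4+1=5
L[4]='$': occ=0, LF[4]=C('$')+0=0+0=0
L[5]='p': occ=2, LF[5]=C('p')+2=4+2=6
L[6]='e': occ=0, LF[6]=C('e')+0=2+0=2
L[7]='e': occ=1, LF[7]=C('e')+1=2+1=3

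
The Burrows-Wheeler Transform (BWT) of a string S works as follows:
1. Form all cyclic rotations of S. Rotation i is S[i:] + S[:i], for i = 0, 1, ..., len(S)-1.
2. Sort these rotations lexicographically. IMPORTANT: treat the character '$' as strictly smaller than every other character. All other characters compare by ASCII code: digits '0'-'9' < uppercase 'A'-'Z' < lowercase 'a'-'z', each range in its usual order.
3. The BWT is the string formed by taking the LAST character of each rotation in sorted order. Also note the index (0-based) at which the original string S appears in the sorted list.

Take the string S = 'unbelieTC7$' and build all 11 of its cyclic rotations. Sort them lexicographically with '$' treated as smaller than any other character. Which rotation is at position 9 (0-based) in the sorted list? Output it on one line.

All 11 rotations (rotation i = S[i:]+S[:i]):
  rot[0] = unbelieTC7$
  rot[1] = nbelieTC7$u
  rot[2] = belieTC7$un
  rot[3] = elieTC7$unb
  rot[4] = lieTC7$unbe
  rot[5] = ieTC7$unbel
  rot[6] = eTC7$unbeli
  rot[7] = TC7$unbelie
  rot[8] = C7$unbelieT
  rot[9] = 7$unbelieTC
  rot[10] = $unbelieTC7
Sorted (with $ < everything):
  sorted[0] = $unbelieTC7
  sorted[1] = 7$unbelieTC
  sorted[2] = C7$unbelieT
  sorted[3] = TC7$unbelie
  sorted[4] = belieTC7$un
  sorted[5] = eTC7$unbeli
  sorted[6] = elieTC7$unb
  sorted[7] = ieTC7$unbel
  sorted[8] = lieTC7$unbe
  sorted[9] = nbelieTC7$u
  sorted[10] = unbelieTC7$
sorted[9] = nbelieTC7$u

Answer: nbelieTC7$u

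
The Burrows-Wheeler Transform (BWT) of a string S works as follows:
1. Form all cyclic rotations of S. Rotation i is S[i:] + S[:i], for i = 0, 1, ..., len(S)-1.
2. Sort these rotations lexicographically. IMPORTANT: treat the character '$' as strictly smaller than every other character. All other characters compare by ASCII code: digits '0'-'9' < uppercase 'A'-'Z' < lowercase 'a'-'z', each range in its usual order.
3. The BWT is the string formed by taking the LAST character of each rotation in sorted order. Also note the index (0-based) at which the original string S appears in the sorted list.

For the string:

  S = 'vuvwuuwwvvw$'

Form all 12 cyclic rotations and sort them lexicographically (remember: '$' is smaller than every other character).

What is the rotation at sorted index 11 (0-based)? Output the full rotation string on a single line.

Answer: wwvvw$vuvwuu

Derivation:
All 12 rotations (rotation i = S[i:]+S[:i]):
  rot[0] = vuvwuuwwvvw$
  rot[1] = uvwuuwwvvw$v
  rot[2] = vwuuwwvvw$vu
  rot[3] = wuuwwvvw$vuv
  rot[4] = uuwwvvw$vuvw
  rot[5] = uwwvvw$vuvwu
  rot[6] = wwvvw$vuvwuu
  rot[7] = wvvw$vuvwuuw
  rot[8] = vvw$vuvwuuww
  rot[9] = vw$vuvwuuwwv
  rot[10] = w$vuvwuuwwvv
  rot[11] = $vuvwuuwwvvw
Sorted (with $ < everything):
  sorted[0] = $vuvwuuwwvvw
  sorted[1] = uuwwvvw$vuvw
  sorted[2] = uvwuuwwvvw$v
  sorted[3] = uwwvvw$vuvwu
  sorted[4] = vuvwuuwwvvw$
  sorted[5] = vvw$vuvwuuww
  sorted[6] = vw$vuvwuuwwv
  sorted[7] = vwuuwwvvw$vu
  sorted[8] = w$vuvwuuwwvv
  sorted[9] = wuuwwvvw$vuv
  sorted[10] = wvvw$vuvwuuw
  sorted[11] = wwvvw$vuvwuu
sorted[11] = wwvvw$vuvwuu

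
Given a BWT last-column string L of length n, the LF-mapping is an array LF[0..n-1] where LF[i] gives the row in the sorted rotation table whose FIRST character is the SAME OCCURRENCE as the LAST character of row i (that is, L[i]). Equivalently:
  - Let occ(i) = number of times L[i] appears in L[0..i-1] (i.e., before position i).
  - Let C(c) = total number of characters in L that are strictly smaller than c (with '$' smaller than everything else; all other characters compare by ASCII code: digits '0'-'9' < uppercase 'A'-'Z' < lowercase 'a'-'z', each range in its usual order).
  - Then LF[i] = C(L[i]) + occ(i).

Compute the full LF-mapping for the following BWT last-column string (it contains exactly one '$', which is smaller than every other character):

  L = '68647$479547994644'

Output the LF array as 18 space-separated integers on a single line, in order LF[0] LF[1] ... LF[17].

Answer: 8 14 9 1 11 0 2 12 15 7 3 13 16 17 4 10 5 6

Derivation:
Char counts: '$':1, '4':6, '5':1, '6':3, '7':3, '8':1, '9':3
C (first-col start): C('$')=0, C('4')=1, C('5')=7, C('6')=8, C('7')=11, C('8')=14, C('9')=15
L[0]='6': occ=0, LF[0]=C('6')+0=8+0=8
L[1]='8': occ=0, LF[1]=C('8')+0=14+0=14
L[2]='6': occ=1, LF[2]=C('6')+1=8+1=9
L[3]='4': occ=0, LF[3]=C('4')+0=1+0=1
L[4]='7': occ=0, LF[4]=C('7')+0=11+0=11
L[5]='$': occ=0, LF[5]=C('$')+0=0+0=0
L[6]='4': occ=1, LF[6]=C('4')+1=1+1=2
L[7]='7': occ=1, LF[7]=C('7')+1=11+1=12
L[8]='9': occ=0, LF[8]=C('9')+0=15+0=15
L[9]='5': occ=0, LF[9]=C('5')+0=7+0=7
L[10]='4': occ=2, LF[10]=C('4')+2=1+2=3
L[11]='7': occ=2, LF[11]=C('7')+2=11+2=13
L[12]='9': occ=1, LF[12]=C('9')+1=15+1=16
L[13]='9': occ=2, LF[13]=C('9')+2=15+2=17
L[14]='4': occ=3, LF[14]=C('4')+3=1+3=4
L[15]='6': occ=2, LF[15]=C('6')+2=8+2=10
L[16]='4': occ=4, LF[16]=C('4')+4=1+4=5
L[17]='4': occ=5, LF[17]=C('4')+5=1+5=6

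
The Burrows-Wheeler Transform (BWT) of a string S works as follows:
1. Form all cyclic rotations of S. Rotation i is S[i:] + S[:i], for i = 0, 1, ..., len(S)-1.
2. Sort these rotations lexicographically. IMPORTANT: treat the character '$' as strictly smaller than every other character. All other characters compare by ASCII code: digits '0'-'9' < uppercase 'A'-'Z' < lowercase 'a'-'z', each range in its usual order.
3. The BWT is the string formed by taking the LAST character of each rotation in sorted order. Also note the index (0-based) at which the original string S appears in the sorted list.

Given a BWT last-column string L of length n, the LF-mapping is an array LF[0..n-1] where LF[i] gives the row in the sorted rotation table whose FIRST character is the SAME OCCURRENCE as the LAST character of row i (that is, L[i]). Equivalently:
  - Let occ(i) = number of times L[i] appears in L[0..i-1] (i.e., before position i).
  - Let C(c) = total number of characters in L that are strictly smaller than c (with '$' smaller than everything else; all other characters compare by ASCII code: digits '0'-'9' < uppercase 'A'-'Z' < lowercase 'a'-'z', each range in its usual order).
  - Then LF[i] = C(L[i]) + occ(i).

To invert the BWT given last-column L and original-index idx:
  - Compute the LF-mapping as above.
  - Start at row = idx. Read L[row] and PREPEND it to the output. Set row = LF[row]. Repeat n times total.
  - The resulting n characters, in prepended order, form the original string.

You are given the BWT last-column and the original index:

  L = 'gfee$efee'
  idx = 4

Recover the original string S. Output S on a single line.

Answer: effeeeeg$

Derivation:
LF mapping: 8 6 1 2 0 3 7 4 5
Walk LF starting at row 4, prepending L[row]:
  step 1: row=4, L[4]='$', prepend. Next row=LF[4]=0
  step 2: row=0, L[0]='g', prepend. Next row=LF[0]=8
  step 3: row=8, L[8]='e', prepend. Next row=LF[8]=5
  step 4: row=5, L[5]='e', prepend. Next row=LF[5]=3
  step 5: row=3, L[3]='e', prepend. Next row=LF[3]=2
  step 6: row=2, L[2]='e', prepend. Next row=LF[2]=1
  step 7: row=1, L[1]='f', prepend. Next row=LF[1]=6
  step 8: row=6, L[6]='f', prepend. Next row=LF[6]=7
  step 9: row=7, L[7]='e', prepend. Next row=LF[7]=4
Reversed output: effeeeeg$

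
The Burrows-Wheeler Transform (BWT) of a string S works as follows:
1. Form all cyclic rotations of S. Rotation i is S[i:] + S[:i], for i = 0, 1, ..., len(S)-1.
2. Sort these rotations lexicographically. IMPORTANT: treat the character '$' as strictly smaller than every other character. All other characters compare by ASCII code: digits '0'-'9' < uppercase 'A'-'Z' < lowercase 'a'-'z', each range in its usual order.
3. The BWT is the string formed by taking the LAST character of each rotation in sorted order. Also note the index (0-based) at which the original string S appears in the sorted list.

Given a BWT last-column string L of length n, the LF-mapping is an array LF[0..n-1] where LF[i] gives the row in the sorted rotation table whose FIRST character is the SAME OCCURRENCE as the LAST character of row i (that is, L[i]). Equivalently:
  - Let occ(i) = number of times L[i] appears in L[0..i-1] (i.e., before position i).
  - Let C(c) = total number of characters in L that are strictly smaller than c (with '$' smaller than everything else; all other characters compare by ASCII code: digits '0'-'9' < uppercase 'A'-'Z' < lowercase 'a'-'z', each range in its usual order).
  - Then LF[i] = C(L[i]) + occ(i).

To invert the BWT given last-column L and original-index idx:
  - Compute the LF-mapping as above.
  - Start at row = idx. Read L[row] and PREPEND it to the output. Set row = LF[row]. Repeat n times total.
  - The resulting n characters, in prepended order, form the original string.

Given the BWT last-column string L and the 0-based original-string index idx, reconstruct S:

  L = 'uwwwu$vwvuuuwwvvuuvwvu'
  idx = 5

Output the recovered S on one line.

Answer: uvvwvwuwuvuwuuvuwwvwu$

Derivation:
LF mapping: 1 15 16 17 2 0 9 18 10 3 4 5 19 20 11 12 6 7 13 21 14 8
Walk LF starting at row 5, prepending L[row]:
  step 1: row=5, L[5]='$', prepend. Next row=LF[5]=0
  step 2: row=0, L[0]='u', prepend. Next row=LF[0]=1
  step 3: row=1, L[1]='w', prepend. Next row=LF[1]=15
  step 4: row=15, L[15]='v', prepend. Next row=LF[15]=12
  step 5: row=12, L[12]='w', prepend. Next row=LF[12]=19
  step 6: row=19, L[19]='w', prepend. Next row=LF[19]=21
  step 7: row=21, L[21]='u', prepend. Next row=LF[21]=8
  step 8: row=8, L[8]='v', prepend. Next row=LF[8]=10
  step 9: row=10, L[10]='u', prepend. Next row=LF[10]=4
  step 10: row=4, L[4]='u', prepend. Next row=LF[4]=2
  step 11: row=2, L[2]='w', prepend. Next row=LF[2]=16
  step 12: row=16, L[16]='u', prepend. Next row=LF[16]=6
  step 13: row=6, L[6]='v', prepend. Next row=LF[6]=9
  step 14: row=9, L[9]='u', prepend. Next row=LF[9]=3
  step 15: row=3, L[3]='w', prepend. Next row=LF[3]=17
  step 16: row=17, L[17]='u', prepend. Next row=LF[17]=7
  step 17: row=7, L[7]='w', prepend. Next row=LF[7]=18
  step 18: row=18, L[18]='v', prepend. Next row=LF[18]=13
  step 19: row=13, L[13]='w', prepend. Next row=LF[13]=20
  step 20: row=20, L[20]='v', prepend. Next row=LF[20]=14
  step 21: row=14, L[14]='v', prepend. Next row=LF[14]=11
  step 22: row=11, L[11]='u', prepend. Next row=LF[11]=5
Reversed output: uvvwvwuwuvuwuuvuwwvwu$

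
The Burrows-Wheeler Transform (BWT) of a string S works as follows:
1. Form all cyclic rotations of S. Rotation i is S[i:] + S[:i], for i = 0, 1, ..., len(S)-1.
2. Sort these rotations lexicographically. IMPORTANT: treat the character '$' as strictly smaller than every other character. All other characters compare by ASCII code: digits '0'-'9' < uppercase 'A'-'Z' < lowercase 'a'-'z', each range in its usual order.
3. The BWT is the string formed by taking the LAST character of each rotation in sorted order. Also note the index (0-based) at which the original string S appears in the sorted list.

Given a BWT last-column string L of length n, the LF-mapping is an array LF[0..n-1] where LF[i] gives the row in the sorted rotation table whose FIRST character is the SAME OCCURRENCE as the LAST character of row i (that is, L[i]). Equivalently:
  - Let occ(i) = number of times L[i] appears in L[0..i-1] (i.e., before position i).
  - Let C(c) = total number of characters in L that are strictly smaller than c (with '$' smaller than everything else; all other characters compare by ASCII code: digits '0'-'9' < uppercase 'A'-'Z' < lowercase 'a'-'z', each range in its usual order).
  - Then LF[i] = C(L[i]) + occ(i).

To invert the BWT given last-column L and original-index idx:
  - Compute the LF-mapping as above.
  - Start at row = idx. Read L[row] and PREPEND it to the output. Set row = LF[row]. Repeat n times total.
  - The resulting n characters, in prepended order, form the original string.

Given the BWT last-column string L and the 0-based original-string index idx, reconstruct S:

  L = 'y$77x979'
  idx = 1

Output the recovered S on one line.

Answer: 777x99y$

Derivation:
LF mapping: 7 0 1 2 6 4 3 5
Walk LF starting at row 1, prepending L[row]:
  step 1: row=1, L[1]='$', prepend. Next row=LF[1]=0
  step 2: row=0, L[0]='y', prepend. Next row=LF[0]=7
  step 3: row=7, L[7]='9', prepend. Next row=LF[7]=5
  step 4: row=5, L[5]='9', prepend. Next row=LF[5]=4
  step 5: row=4, L[4]='x', prepend. Next row=LF[4]=6
  step 6: row=6, L[6]='7', prepend. Next row=LF[6]=3
  step 7: row=3, L[3]='7', prepend. Next row=LF[3]=2
  step 8: row=2, L[2]='7', prepend. Next row=LF[2]=1
Reversed output: 777x99y$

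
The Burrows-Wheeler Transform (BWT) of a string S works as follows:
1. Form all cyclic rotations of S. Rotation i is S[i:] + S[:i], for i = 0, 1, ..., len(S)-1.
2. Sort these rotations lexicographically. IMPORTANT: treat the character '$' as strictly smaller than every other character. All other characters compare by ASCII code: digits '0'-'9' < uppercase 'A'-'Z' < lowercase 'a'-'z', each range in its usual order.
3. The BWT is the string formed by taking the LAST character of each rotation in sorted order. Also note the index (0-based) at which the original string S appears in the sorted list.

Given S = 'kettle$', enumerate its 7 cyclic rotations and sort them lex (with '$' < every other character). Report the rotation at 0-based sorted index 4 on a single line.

Answer: le$kett

Derivation:
All 7 rotations (rotation i = S[i:]+S[:i]):
  rot[0] = kettle$
  rot[1] = ettle$k
  rot[2] = ttle$ke
  rot[3] = tle$ket
  rot[4] = le$kett
  rot[5] = e$kettl
  rot[6] = $kettle
Sorted (with $ < everything):
  sorted[0] = $kettle
  sorted[1] = e$kettl
  sorted[2] = ettle$k
  sorted[3] = kettle$
  sorted[4] = le$kett
  sorted[5] = tle$ket
  sorted[6] = ttle$ke
sorted[4] = le$kett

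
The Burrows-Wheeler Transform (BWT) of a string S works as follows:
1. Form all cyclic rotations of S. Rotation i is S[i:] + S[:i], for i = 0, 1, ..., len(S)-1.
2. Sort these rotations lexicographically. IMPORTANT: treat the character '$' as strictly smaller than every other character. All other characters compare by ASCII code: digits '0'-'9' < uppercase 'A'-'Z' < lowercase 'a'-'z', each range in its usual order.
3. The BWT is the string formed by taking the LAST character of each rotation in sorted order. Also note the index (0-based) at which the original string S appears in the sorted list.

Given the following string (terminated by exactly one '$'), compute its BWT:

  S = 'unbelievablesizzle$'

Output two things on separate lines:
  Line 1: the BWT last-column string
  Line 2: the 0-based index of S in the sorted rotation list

Answer: evnalblilszbeue$ezi
15

Derivation:
All 19 rotations (rotation i = S[i:]+S[:i]):
  rot[0] = unbelievablesizzle$
  rot[1] = nbelievablesizzle$u
  rot[2] = believablesizzle$un
  rot[3] = elievablesizzle$unb
  rot[4] = lievablesizzle$unbe
  rot[5] = ievablesizzle$unbel
  rot[6] = evablesizzle$unbeli
  rot[7] = vablesizzle$unbelie
  rot[8] = ablesizzle$unbeliev
  rot[9] = blesizzle$unbelieva
  rot[10] = lesizzle$unbelievab
  rot[11] = esizzle$unbelievabl
  rot[12] = sizzle$unbelievable
  rot[13] = izzle$unbelievables
  rot[14] = zzle$unbelievablesi
  rot[15] = zle$unbelievablesiz
  rot[16] = le$unbelievablesizz
  rot[17] = e$unbelievablesizzl
  rot[18] = $unbelievablesizzle
Sorted (with $ < everything):
  sorted[0] = $unbelievablesizzle  (last char: 'e')
  sorted[1] = ablesizzle$unbeliev  (last char: 'v')
  sorted[2] = believablesizzle$un  (last char: 'n')
  sorted[3] = blesizzle$unbelieva  (last char: 'a')
  sorted[4] = e$unbelievablesizzl  (last char: 'l')
  sorted[5] = elievablesizzle$unb  (last char: 'b')
  sorted[6] = esizzle$unbelievabl  (last char: 'l')
  sorted[7] = evablesizzle$unbeli  (last char: 'i')
  sorted[8] = ievablesizzle$unbel  (last char: 'l')
  sorted[9] = izzle$unbelievables  (last char: 's')
  sorted[10] = le$unbelievablesizz  (last char: 'z')
  sorted[11] = lesizzle$unbelievab  (last char: 'b')
  sorted[12] = lievablesizzle$unbe  (last char: 'e')
  sorted[13] = nbelievablesizzle$u  (last char: 'u')
  sorted[14] = sizzle$unbelievable  (last char: 'e')
  sorted[15] = unbelievablesizzle$  (last char: '$')
  sorted[16] = vablesizzle$unbelie  (last char: 'e')
  sorted[17] = zle$unbelievablesiz  (last char: 'z')
  sorted[18] = zzle$unbelievablesi  (last char: 'i')
Last column: evnalblilszbeue$ezi
Original string S is at sorted index 15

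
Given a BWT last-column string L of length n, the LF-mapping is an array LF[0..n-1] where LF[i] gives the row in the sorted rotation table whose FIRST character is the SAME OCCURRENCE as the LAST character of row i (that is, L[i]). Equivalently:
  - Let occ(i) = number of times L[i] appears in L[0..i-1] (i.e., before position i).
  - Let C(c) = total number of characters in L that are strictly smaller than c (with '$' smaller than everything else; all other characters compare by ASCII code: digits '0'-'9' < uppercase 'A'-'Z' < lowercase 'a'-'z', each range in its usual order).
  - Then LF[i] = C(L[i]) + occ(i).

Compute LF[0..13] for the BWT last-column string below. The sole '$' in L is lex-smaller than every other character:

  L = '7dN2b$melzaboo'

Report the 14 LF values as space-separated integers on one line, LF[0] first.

Answer: 2 7 3 1 5 0 10 8 9 13 4 6 11 12

Derivation:
Char counts: '$':1, '2':1, '7':1, 'N':1, 'a':1, 'b':2, 'd':1, 'e':1, 'l':1, 'm':1, 'o':2, 'z':1
C (first-col start): C('$')=0, C('2')=1, C('7')=2, C('N')=3, C('a')=4, C('b')=5, C('d')=7, C('e')=8, C('l')=9, C('m')=10, C('o')=11, C('z')=13
L[0]='7': occ=0, LF[0]=C('7')+0=2+0=2
L[1]='d': occ=0, LF[1]=C('d')+0=7+0=7
L[2]='N': occ=0, LF[2]=C('N')+0=3+0=3
L[3]='2': occ=0, LF[3]=C('2')+0=1+0=1
L[4]='b': occ=0, LF[4]=C('b')+0=5+0=5
L[5]='$': occ=0, LF[5]=C('$')+0=0+0=0
L[6]='m': occ=0, LF[6]=C('m')+0=10+0=10
L[7]='e': occ=0, LF[7]=C('e')+0=8+0=8
L[8]='l': occ=0, LF[8]=C('l')+0=9+0=9
L[9]='z': occ=0, LF[9]=C('z')+0=13+0=13
L[10]='a': occ=0, LF[10]=C('a')+0=4+0=4
L[11]='b': occ=1, LF[11]=C('b')+1=5+1=6
L[12]='o': occ=0, LF[12]=C('o')+0=11+0=11
L[13]='o': occ=1, LF[13]=C('o')+1=11+1=12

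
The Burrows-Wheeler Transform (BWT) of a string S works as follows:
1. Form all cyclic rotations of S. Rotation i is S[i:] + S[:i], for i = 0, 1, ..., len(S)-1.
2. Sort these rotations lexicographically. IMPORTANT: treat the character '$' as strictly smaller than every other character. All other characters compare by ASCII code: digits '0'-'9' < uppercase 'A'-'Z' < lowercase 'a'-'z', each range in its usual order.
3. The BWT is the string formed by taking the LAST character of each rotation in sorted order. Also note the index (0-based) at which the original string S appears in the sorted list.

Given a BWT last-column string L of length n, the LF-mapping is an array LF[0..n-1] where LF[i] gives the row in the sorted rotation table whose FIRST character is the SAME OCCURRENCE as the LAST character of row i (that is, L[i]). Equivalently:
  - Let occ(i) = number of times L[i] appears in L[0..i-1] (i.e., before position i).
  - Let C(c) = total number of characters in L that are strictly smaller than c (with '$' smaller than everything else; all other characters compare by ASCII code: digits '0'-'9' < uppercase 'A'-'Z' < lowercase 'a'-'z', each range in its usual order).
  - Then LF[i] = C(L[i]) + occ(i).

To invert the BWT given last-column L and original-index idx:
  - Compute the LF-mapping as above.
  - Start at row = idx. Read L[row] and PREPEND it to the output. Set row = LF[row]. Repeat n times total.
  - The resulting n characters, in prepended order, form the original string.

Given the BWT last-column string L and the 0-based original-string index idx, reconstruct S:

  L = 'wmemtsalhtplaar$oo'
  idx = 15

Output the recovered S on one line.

Answer: teapotmarshmallow$

Derivation:
LF mapping: 17 8 4 9 15 14 1 6 5 16 12 7 2 3 13 0 10 11
Walk LF starting at row 15, prepending L[row]:
  step 1: row=15, L[15]='$', prepend. Next row=LF[15]=0
  step 2: row=0, L[0]='w', prepend. Next row=LF[0]=17
  step 3: row=17, L[17]='o', prepend. Next row=LF[17]=11
  step 4: row=11, L[11]='l', prepend. Next row=LF[11]=7
  step 5: row=7, L[7]='l', prepend. Next row=LF[7]=6
  step 6: row=6, L[6]='a', prepend. Next row=LF[6]=1
  step 7: row=1, L[1]='m', prepend. Next row=LF[1]=8
  step 8: row=8, L[8]='h', prepend. Next row=LF[8]=5
  step 9: row=5, L[5]='s', prepend. Next row=LF[5]=14
  step 10: row=14, L[14]='r', prepend. Next row=LF[14]=13
  step 11: row=13, L[13]='a', prepend. Next row=LF[13]=3
  step 12: row=3, L[3]='m', prepend. Next row=LF[3]=9
  step 13: row=9, L[9]='t', prepend. Next row=LF[9]=16
  step 14: row=16, L[16]='o', prepend. Next row=LF[16]=10
  step 15: row=10, L[10]='p', prepend. Next row=LF[10]=12
  step 16: row=12, L[12]='a', prepend. Next row=LF[12]=2
  step 17: row=2, L[2]='e', prepend. Next row=LF[2]=4
  step 18: row=4, L[4]='t', prepend. Next row=LF[4]=15
Reversed output: teapotmarshmallow$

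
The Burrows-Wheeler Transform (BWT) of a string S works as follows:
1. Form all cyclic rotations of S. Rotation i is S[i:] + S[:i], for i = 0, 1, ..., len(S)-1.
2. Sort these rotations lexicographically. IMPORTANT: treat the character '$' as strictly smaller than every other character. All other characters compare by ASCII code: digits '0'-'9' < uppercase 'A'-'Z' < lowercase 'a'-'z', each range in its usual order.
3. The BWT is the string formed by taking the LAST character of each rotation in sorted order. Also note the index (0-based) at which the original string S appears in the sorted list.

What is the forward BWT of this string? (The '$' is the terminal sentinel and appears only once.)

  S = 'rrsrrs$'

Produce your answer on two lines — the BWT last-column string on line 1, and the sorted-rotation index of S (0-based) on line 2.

All 7 rotations (rotation i = S[i:]+S[:i]):
  rot[0] = rrsrrs$
  rot[1] = rsrrs$r
  rot[2] = srrs$rr
  rot[3] = rrs$rrs
  rot[4] = rs$rrsr
  rot[5] = s$rrsrr
  rot[6] = $rrsrrs
Sorted (with $ < everything):
  sorted[0] = $rrsrrs  (last char: 's')
  sorted[1] = rrs$rrs  (last char: 's')
  sorted[2] = rrsrrs$  (last char: '$')
  sorted[3] = rs$rrsr  (last char: 'r')
  sorted[4] = rsrrs$r  (last char: 'r')
  sorted[5] = s$rrsrr  (last char: 'r')
  sorted[6] = srrs$rr  (last char: 'r')
Last column: ss$rrrr
Original string S is at sorted index 2

Answer: ss$rrrr
2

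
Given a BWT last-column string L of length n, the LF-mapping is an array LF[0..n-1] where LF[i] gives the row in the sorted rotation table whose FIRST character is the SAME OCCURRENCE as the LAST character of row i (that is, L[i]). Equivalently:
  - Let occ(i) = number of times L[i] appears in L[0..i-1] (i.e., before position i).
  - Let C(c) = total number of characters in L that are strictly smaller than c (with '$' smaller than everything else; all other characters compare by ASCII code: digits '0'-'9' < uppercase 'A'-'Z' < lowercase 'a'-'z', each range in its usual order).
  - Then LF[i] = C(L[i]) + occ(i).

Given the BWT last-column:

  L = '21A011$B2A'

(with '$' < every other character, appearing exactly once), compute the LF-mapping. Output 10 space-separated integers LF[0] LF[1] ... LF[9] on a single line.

Answer: 5 2 7 1 3 4 0 9 6 8

Derivation:
Char counts: '$':1, '0':1, '1':3, '2':2, 'A':2, 'B':1
C (first-col start): C('$')=0, C('0')=1, C('1')=2, C('2')=5, C('A')=7, C('B')=9
L[0]='2': occ=0, LF[0]=C('2')+0=5+0=5
L[1]='1': occ=0, LF[1]=C('1')+0=2+0=2
L[2]='A': occ=0, LF[2]=C('A')+0=7+0=7
L[3]='0': occ=0, LF[3]=C('0')+0=1+0=1
L[4]='1': occ=1, LF[4]=C('1')+1=2+1=3
L[5]='1': occ=2, LF[5]=C('1')+2=2+2=4
L[6]='$': occ=0, LF[6]=C('$')+0=0+0=0
L[7]='B': occ=0, LF[7]=C('B')+0=9+0=9
L[8]='2': occ=1, LF[8]=C('2')+1=5+1=6
L[9]='A': occ=1, LF[9]=C('A')+1=7+1=8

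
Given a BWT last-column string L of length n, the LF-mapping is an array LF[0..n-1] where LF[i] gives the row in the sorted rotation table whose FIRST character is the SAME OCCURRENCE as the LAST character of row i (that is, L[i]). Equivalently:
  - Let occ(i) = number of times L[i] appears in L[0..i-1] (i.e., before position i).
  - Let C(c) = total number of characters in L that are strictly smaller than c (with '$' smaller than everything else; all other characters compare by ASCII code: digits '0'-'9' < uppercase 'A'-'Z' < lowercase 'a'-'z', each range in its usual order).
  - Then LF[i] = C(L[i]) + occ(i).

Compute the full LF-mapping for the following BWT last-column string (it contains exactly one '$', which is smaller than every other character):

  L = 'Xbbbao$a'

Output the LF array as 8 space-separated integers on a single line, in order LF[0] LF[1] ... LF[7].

Char counts: '$':1, 'X':1, 'a':2, 'b':3, 'o':1
C (first-col start): C('$')=0, C('X')=1, C('a')=2, C('b')=4, C('o')=7
L[0]='X': occ=0, LF[0]=C('X')+0=1+0=1
L[1]='b': occ=0, LF[1]=C('b')+0=4+0=4
L[2]='b': occ=1, LF[2]=C('b')+1=4+1=5
L[3]='b': occ=2, LF[3]=C('b')+2=4+2=6
L[4]='a': occ=0, LF[4]=C('a')+0=2+0=2
L[5]='o': occ=0, LF[5]=C('o')+0=7+0=7
L[6]='$': occ=0, LF[6]=C('$')+0=0+0=0
L[7]='a': occ=1, LF[7]=C('a')+1=2+1=3

Answer: 1 4 5 6 2 7 0 3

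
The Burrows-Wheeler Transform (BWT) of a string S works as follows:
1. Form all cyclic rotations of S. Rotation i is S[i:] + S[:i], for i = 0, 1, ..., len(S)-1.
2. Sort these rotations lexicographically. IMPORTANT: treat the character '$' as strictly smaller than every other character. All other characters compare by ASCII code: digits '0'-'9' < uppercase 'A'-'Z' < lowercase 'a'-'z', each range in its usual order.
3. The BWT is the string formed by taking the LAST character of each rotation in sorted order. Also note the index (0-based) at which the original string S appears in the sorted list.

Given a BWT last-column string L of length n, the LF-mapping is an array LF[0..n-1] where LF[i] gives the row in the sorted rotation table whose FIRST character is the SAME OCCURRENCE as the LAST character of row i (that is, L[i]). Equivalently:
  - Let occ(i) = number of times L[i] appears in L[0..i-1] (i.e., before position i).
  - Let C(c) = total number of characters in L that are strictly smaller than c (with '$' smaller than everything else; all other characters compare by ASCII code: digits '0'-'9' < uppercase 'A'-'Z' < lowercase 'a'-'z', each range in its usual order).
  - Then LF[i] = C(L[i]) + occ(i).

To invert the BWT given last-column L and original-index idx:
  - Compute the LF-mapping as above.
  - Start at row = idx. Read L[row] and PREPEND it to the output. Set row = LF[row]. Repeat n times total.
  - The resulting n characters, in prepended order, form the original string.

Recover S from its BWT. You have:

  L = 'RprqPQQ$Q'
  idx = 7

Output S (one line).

Answer: qQpPQrQR$

Derivation:
LF mapping: 5 6 8 7 1 2 3 0 4
Walk LF starting at row 7, prepending L[row]:
  step 1: row=7, L[7]='$', prepend. Next row=LF[7]=0
  step 2: row=0, L[0]='R', prepend. Next row=LF[0]=5
  step 3: row=5, L[5]='Q', prepend. Next row=LF[5]=2
  step 4: row=2, L[2]='r', prepend. Next row=LF[2]=8
  step 5: row=8, L[8]='Q', prepend. Next row=LF[8]=4
  step 6: row=4, L[4]='P', prepend. Next row=LF[4]=1
  step 7: row=1, L[1]='p', prepend. Next row=LF[1]=6
  step 8: row=6, L[6]='Q', prepend. Next row=LF[6]=3
  step 9: row=3, L[3]='q', prepend. Next row=LF[3]=7
Reversed output: qQpPQrQR$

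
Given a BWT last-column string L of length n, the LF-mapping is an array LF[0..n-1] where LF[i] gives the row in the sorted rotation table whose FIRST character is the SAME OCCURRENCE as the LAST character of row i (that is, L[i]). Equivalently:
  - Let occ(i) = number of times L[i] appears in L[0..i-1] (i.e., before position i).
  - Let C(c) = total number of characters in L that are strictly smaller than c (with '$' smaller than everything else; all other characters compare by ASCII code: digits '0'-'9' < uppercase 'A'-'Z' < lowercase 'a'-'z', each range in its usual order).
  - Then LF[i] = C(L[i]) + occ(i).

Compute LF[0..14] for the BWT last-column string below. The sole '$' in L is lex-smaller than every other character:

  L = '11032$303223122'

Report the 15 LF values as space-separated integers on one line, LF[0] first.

Char counts: '$':1, '0':2, '1':3, '2':5, '3':4
C (first-col start): C('$')=0, C('0')=1, C('1')=3, C('2')=6, C('3')=11
L[0]='1': occ=0, LF[0]=C('1')+0=3+0=3
L[1]='1': occ=1, LF[1]=C('1')+1=3+1=4
L[2]='0': occ=0, LF[2]=C('0')+0=1+0=1
L[3]='3': occ=0, LF[3]=C('3')+0=11+0=11
L[4]='2': occ=0, LF[4]=C('2')+0=6+0=6
L[5]='$': occ=0, LF[5]=C('$')+0=0+0=0
L[6]='3': occ=1, LF[6]=C('3')+1=11+1=12
L[7]='0': occ=1, LF[7]=C('0')+1=1+1=2
L[8]='3': occ=2, LF[8]=C('3')+2=11+2=13
L[9]='2': occ=1, LF[9]=C('2')+1=6+1=7
L[10]='2': occ=2, LF[10]=C('2')+2=6+2=8
L[11]='3': occ=3, LF[11]=C('3')+3=11+3=14
L[12]='1': occ=2, LF[12]=C('1')+2=3+2=5
L[13]='2': occ=3, LF[13]=C('2')+3=6+3=9
L[14]='2': occ=4, LF[14]=C('2')+4=6+4=10

Answer: 3 4 1 11 6 0 12 2 13 7 8 14 5 9 10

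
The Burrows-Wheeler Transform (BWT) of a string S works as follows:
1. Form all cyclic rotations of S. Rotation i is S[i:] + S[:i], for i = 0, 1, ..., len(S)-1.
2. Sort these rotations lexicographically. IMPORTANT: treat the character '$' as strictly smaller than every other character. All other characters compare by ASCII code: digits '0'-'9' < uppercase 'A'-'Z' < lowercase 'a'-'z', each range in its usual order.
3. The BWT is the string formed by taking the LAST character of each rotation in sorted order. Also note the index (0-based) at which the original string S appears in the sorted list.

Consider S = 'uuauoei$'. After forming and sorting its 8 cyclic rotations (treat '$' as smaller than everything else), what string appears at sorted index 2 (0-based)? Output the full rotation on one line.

All 8 rotations (rotation i = S[i:]+S[:i]):
  rot[0] = uuauoei$
  rot[1] = uauoei$u
  rot[2] = auoei$uu
  rot[3] = uoei$uua
  rot[4] = oei$uuau
  rot[5] = ei$uuauo
  rot[6] = i$uuauoe
  rot[7] = $uuauoei
Sorted (with $ < everything):
  sorted[0] = $uuauoei
  sorted[1] = auoei$uu
  sorted[2] = ei$uuauo
  sorted[3] = i$uuauoe
  sorted[4] = oei$uuau
  sorted[5] = uauoei$u
  sorted[6] = uoei$uua
  sorted[7] = uuauoei$
sorted[2] = ei$uuauo

Answer: ei$uuauo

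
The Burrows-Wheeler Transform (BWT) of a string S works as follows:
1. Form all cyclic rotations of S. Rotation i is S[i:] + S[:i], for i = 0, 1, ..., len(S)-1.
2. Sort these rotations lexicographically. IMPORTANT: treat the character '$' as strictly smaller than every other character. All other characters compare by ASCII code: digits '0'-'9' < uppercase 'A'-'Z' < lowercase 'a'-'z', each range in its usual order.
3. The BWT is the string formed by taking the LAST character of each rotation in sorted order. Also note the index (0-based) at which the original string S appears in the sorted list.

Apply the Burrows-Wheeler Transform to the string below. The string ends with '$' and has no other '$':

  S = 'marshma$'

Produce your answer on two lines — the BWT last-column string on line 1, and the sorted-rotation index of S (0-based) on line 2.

Answer: ammsh$ar
5

Derivation:
All 8 rotations (rotation i = S[i:]+S[:i]):
  rot[0] = marshma$
  rot[1] = arshma$m
  rot[2] = rshma$ma
  rot[3] = shma$mar
  rot[4] = hma$mars
  rot[5] = ma$marsh
  rot[6] = a$marshm
  rot[7] = $marshma
Sorted (with $ < everything):
  sorted[0] = $marshma  (last char: 'a')
  sorted[1] = a$marshm  (last char: 'm')
  sorted[2] = arshma$m  (last char: 'm')
  sorted[3] = hma$mars  (last char: 's')
  sorted[4] = ma$marsh  (last char: 'h')
  sorted[5] = marshma$  (last char: '$')
  sorted[6] = rshma$ma  (last char: 'a')
  sorted[7] = shma$mar  (last char: 'r')
Last column: ammsh$ar
Original string S is at sorted index 5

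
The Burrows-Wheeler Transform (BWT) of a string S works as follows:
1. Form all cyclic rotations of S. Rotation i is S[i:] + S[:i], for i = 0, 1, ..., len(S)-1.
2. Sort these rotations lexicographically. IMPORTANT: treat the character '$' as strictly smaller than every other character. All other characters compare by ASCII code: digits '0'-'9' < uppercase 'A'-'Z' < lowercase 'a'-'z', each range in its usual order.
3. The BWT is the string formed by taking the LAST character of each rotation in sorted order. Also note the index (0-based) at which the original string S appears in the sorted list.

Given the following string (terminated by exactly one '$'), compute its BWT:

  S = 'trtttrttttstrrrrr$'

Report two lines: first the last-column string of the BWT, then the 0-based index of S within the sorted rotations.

Answer: rrrrrtttts$ttttrtr
10

Derivation:
All 18 rotations (rotation i = S[i:]+S[:i]):
  rot[0] = trtttrttttstrrrrr$
  rot[1] = rtttrttttstrrrrr$t
  rot[2] = tttrttttstrrrrr$tr
  rot[3] = ttrttttstrrrrr$trt
  rot[4] = trttttstrrrrr$trtt
  rot[5] = rttttstrrrrr$trttt
  rot[6] = ttttstrrrrr$trtttr
  rot[7] = tttstrrrrr$trtttrt
  rot[8] = ttstrrrrr$trtttrtt
  rot[9] = tstrrrrr$trtttrttt
  rot[10] = strrrrr$trtttrtttt
  rot[11] = trrrrr$trtttrtttts
  rot[12] = rrrrr$trtttrttttst
  rot[13] = rrrr$trtttrttttstr
  rot[14] = rrr$trtttrttttstrr
  rot[15] = rr$trtttrttttstrrr
  rot[16] = r$trtttrttttstrrrr
  rot[17] = $trtttrttttstrrrrr
Sorted (with $ < everything):
  sorted[0] = $trtttrttttstrrrrr  (last char: 'r')
  sorted[1] = r$trtttrttttstrrrr  (last char: 'r')
  sorted[2] = rr$trtttrttttstrrr  (last char: 'r')
  sorted[3] = rrr$trtttrttttstrr  (last char: 'r')
  sorted[4] = rrrr$trtttrttttstr  (last char: 'r')
  sorted[5] = rrrrr$trtttrttttst  (last char: 't')
  sorted[6] = rtttrttttstrrrrr$t  (last char: 't')
  sorted[7] = rttttstrrrrr$trttt  (last char: 't')
  sorted[8] = strrrrr$trtttrtttt  (last char: 't')
  sorted[9] = trrrrr$trtttrtttts  (last char: 's')
  sorted[10] = trtttrttttstrrrrr$  (last char: '$')
  sorted[11] = trttttstrrrrr$trtt  (last char: 't')
  sorted[12] = tstrrrrr$trtttrttt  (last char: 't')
  sorted[13] = ttrttttstrrrrr$trt  (last char: 't')
  sorted[14] = ttstrrrrr$trtttrtt  (last char: 't')
  sorted[15] = tttrttttstrrrrr$tr  (last char: 'r')
  sorted[16] = tttstrrrrr$trtttrt  (last char: 't')
  sorted[17] = ttttstrrrrr$trtttr  (last char: 'r')
Last column: rrrrrtttts$ttttrtr
Original string S is at sorted index 10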